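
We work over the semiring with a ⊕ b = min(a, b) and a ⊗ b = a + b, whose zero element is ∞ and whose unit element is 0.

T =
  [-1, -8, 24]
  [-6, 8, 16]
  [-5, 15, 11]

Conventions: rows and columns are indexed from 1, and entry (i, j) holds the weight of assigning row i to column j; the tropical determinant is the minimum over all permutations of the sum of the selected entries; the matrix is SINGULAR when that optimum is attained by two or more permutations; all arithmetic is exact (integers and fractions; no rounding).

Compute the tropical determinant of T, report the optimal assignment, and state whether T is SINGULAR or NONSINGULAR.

σ = (1, 2, 3): (-1) + 8 + 11 = 18
σ = (1, 3, 2): (-1) + 16 + 15 = 30
σ = (2, 1, 3): (-8) + (-6) + 11 = -3
σ = (2, 3, 1): (-8) + 16 + (-5) = 3
σ = (3, 1, 2): 24 + (-6) + 15 = 33
σ = (3, 2, 1): 24 + 8 + (-5) = 27
Optimal value attained by: σ = (2, 1, 3).
Answer: det⊕(T) = -3; verdict: NONSINGULAR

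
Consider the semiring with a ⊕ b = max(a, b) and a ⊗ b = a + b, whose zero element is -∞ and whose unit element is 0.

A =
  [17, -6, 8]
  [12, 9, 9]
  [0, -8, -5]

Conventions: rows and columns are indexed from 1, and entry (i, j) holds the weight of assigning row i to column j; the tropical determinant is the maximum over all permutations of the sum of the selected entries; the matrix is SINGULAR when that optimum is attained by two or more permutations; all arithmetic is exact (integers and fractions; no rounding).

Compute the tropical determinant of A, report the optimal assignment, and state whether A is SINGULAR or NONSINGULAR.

σ = (1, 2, 3): 17 + 9 + (-5) = 21
σ = (1, 3, 2): 17 + 9 + (-8) = 18
σ = (2, 1, 3): (-6) + 12 + (-5) = 1
σ = (2, 3, 1): (-6) + 9 + 0 = 3
σ = (3, 1, 2): 8 + 12 + (-8) = 12
σ = (3, 2, 1): 8 + 9 + 0 = 17
Optimal value attained by: σ = (1, 2, 3).
Answer: det⊕(A) = 21; verdict: NONSINGULAR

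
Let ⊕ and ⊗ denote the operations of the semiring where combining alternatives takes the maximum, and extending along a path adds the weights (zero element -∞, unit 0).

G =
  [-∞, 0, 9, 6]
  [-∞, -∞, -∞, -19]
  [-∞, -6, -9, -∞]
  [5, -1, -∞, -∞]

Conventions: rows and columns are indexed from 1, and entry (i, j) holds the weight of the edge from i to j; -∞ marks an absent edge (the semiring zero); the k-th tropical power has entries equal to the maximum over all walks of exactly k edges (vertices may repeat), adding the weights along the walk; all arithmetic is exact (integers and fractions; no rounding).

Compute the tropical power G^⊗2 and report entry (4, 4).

G^⊗2:
  [11, 5, 0, -19]
  [-14, -20, -∞, -∞]
  [-∞, -15, -18, -25]
  [-∞, 5, 14, 11]
Key observation: the optimum is the walk 4->1->4, with weight 5 + 6 = 11.
Optimal value attained by: walk 4->1->4.
Answer: (G^⊗2)[4][4] = 11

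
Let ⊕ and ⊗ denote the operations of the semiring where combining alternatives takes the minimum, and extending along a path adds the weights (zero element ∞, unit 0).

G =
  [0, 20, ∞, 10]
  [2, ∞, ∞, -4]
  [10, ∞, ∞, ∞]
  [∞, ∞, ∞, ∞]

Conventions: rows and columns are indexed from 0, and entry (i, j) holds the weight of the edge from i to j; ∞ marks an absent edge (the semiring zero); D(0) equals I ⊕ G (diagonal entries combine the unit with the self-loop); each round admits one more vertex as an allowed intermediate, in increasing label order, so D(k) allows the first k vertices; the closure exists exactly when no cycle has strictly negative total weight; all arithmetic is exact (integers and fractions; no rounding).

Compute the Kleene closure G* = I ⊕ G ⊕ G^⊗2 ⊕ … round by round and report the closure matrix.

D(0):
  [0, 20, ∞, 10]
  [2, 0, ∞, -4]
  [10, ∞, 0, ∞]
  [∞, ∞, ∞, 0]
D(1):
  [0, 20, ∞, 10]
  [2, 0, ∞, -4]
  [10, 30, 0, 20]
  [∞, ∞, ∞, 0]
D(2):
  [0, 20, ∞, 10]
  [2, 0, ∞, -4]
  [10, 30, 0, 20]
  [∞, ∞, ∞, 0]
D(3):
  [0, 20, ∞, 10]
  [2, 0, ∞, -4]
  [10, 30, 0, 20]
  [∞, ∞, ∞, 0]
D(4):
  [0, 20, ∞, 10]
  [2, 0, ∞, -4]
  [10, 30, 0, 20]
  [∞, ∞, ∞, 0]
Answer: G* = [[0, 20, ∞, 10], [2, 0, ∞, -4], [10, 30, 0, 20], [∞, ∞, ∞, 0]]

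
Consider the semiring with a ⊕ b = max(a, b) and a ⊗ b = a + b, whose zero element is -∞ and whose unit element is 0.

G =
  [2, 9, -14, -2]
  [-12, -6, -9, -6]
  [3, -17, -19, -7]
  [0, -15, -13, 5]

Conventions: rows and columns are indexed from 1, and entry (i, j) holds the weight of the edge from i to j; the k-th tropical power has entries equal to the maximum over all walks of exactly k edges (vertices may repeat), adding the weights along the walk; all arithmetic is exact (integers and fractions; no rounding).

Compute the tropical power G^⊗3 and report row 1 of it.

G^⊗2:
  [4, 11, 0, 3]
  [-6, -3, -15, -1]
  [5, 12, -11, 1]
  [5, 9, -8, 10]
G^⊗3:
  [6, 13, 2, 8]
  [-1, 3, -12, 4]
  [7, 14, 3, 6]
  [10, 14, 0, 15]
Answer: row 1 of G^⊗3 = [6, 13, 2, 8]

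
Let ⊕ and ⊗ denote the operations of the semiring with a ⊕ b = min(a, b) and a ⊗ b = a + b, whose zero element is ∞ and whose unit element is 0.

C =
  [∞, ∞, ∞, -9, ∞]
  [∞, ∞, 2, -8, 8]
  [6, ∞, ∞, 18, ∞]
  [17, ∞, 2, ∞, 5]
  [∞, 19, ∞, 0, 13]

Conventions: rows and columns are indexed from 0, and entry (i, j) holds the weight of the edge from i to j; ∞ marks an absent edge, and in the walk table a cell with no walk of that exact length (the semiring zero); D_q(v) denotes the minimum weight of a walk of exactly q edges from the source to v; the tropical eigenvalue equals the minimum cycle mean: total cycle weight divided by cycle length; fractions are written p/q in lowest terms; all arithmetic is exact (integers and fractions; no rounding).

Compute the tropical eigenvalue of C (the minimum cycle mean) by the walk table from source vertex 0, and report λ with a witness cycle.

q=0: [0, ∞, ∞, ∞, ∞]
q=1: [∞, ∞, ∞, -9, ∞]
q=2: [8, ∞, -7, ∞, -4]
q=3: [-1, 15, ∞, -4, 9]
q=4: [13, 28, -2, -10, 1]
q=5: [4, 20, -8, 1, -5]
Optimal cycle mean attained by: cycle 0->3->2->0, total (-9) + 2 + 6, length 3.
Answer: λ = -1/3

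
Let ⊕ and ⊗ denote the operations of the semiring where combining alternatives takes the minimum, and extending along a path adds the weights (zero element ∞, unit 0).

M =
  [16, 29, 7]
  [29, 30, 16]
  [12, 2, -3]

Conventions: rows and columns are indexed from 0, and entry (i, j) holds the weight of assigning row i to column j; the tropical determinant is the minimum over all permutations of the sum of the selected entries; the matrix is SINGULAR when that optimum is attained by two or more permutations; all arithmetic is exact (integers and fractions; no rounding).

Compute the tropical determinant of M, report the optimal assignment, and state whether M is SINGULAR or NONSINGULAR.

σ = (0, 1, 2): 16 + 30 + (-3) = 43
σ = (0, 2, 1): 16 + 16 + 2 = 34
σ = (1, 0, 2): 29 + 29 + (-3) = 55
σ = (1, 2, 0): 29 + 16 + 12 = 57
σ = (2, 0, 1): 7 + 29 + 2 = 38
σ = (2, 1, 0): 7 + 30 + 12 = 49
Optimal value attained by: σ = (0, 2, 1).
Answer: det⊕(M) = 34; verdict: NONSINGULAR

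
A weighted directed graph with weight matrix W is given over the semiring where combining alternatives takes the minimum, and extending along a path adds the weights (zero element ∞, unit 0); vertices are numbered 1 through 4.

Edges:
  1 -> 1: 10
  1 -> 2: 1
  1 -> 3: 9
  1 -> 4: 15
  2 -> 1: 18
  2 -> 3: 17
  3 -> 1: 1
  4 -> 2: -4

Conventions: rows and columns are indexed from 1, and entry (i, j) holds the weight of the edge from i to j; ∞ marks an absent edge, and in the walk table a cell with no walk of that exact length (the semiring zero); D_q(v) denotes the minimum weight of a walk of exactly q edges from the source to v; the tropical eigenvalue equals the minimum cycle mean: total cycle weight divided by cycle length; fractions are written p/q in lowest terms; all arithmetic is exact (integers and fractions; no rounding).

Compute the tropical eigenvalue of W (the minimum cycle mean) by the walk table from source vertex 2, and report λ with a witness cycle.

q=0: [∞, 0, ∞, ∞]
q=1: [18, ∞, 17, ∞]
q=2: [18, 19, 27, 33]
q=3: [28, 19, 27, 33]
q=4: [28, 29, 36, 43]
Optimal cycle mean attained by: cycle 1->3->1, total 9 + 1, length 2.
Answer: λ = 5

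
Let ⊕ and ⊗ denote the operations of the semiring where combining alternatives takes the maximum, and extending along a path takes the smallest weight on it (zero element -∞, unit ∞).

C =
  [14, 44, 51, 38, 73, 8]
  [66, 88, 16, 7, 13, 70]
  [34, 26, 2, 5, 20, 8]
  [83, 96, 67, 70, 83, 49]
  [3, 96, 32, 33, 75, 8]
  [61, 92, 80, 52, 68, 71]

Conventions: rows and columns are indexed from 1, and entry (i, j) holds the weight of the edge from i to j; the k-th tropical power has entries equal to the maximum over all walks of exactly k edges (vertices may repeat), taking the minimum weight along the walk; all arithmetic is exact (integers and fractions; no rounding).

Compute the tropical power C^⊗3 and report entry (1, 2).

C^⊗2:
  [44, 73, 38, 38, 73, 44]
  [66, 88, 70, 52, 68, 70]
  [26, 34, 34, 34, 34, 26]
  [70, 88, 67, 70, 75, 70]
  [66, 88, 33, 33, 75, 70]
  [66, 88, 71, 52, 68, 71]
C^⊗3:
  [66, 73, 44, 44, 73, 70]
  [66, 88, 70, 52, 68, 70]
  [34, 34, 34, 34, 34, 34]
  [70, 88, 70, 70, 75, 70]
  [66, 88, 70, 52, 75, 70]
  [66, 88, 71, 52, 68, 71]
Key observation: the optimum is the walk 1->5->2->2, with weight 73 min 96 min 88 = 73.
Optimal value attained by: walk 1->5->2->2.
Answer: (C^⊗3)[1][2] = 73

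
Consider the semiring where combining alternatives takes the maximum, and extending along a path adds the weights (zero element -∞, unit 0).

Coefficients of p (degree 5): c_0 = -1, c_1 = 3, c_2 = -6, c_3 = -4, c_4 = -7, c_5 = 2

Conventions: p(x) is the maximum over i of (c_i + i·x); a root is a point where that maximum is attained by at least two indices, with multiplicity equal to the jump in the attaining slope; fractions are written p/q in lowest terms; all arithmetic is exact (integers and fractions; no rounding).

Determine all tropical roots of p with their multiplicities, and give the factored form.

hull edge (i=0, c=-1) to (i=1, c=3): slope 4, span 1
hull edge (i=1, c=3) to (i=5, c=2): slope -1/4, span 4
Factored form: p(x) = 2 ⊗ (x ⊕ (-4)) ⊗ (x ⊕ 1/4) ⊗ (x ⊕ 1/4) ⊗ (x ⊕ 1/4) ⊗ (x ⊕ 1/4)
Answer: roots = -4 (mult 1), 1/4 (mult 4)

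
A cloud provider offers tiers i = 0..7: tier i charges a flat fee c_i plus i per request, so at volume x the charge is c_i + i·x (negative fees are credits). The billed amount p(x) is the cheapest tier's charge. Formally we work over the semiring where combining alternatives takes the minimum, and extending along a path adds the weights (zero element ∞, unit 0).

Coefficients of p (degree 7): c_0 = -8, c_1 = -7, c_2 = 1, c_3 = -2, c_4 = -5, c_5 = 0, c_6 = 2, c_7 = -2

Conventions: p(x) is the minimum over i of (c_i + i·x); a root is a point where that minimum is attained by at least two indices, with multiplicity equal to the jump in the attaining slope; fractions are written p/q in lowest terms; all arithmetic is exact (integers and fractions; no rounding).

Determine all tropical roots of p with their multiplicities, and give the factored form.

hull edge (i=0, c=-8) to (i=4, c=-5): slope 3/4, span 4
hull edge (i=4, c=-5) to (i=7, c=-2): slope 1, span 3
Factored form: p(x) = -2 ⊗ (x ⊕ (-1)) ⊗ (x ⊕ (-1)) ⊗ (x ⊕ (-1)) ⊗ (x ⊕ (-3/4)) ⊗ (x ⊕ (-3/4)) ⊗ (x ⊕ (-3/4)) ⊗ (x ⊕ (-3/4))
Answer: roots = -1 (mult 3), -3/4 (mult 4)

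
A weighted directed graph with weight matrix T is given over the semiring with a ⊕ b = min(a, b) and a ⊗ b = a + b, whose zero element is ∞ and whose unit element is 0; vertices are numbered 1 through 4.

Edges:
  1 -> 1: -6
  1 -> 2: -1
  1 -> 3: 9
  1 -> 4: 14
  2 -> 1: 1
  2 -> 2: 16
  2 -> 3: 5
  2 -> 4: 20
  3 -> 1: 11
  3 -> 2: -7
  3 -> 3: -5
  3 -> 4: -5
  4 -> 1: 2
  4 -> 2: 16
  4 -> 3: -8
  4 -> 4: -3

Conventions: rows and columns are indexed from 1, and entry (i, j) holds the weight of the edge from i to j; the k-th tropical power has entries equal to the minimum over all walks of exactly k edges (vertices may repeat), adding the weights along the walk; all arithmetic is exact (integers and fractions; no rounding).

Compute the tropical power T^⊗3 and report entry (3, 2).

T^⊗2:
  [-12, -7, 3, 4]
  [-5, -2, 0, 0]
  [-6, -12, -13, -10]
  [-4, -15, -13, -13]
T^⊗3:
  [-18, -13, -4, -2]
  [-11, -7, -8, -5]
  [-12, -20, -18, -18]
  [-14, -20, -21, -18]
Key observation: the optimum is the walk 3->4->3->2, with weight (-5) + (-8) + (-7) = -20.
Optimal value attained by: walk 3->4->3->2.
Answer: (T^⊗3)[3][2] = -20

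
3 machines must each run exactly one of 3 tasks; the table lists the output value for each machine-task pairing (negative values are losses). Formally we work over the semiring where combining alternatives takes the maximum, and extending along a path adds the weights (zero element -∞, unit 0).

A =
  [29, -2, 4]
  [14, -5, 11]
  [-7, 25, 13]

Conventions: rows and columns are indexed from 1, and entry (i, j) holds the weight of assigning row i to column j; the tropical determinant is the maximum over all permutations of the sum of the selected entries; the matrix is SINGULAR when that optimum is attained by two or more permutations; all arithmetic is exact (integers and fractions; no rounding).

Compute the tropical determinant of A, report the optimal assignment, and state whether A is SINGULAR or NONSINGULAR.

σ = (1, 2, 3): 29 + (-5) + 13 = 37
σ = (1, 3, 2): 29 + 11 + 25 = 65
σ = (2, 1, 3): (-2) + 14 + 13 = 25
σ = (2, 3, 1): (-2) + 11 + (-7) = 2
σ = (3, 1, 2): 4 + 14 + 25 = 43
σ = (3, 2, 1): 4 + (-5) + (-7) = -8
Optimal value attained by: σ = (1, 3, 2).
Answer: det⊕(A) = 65; verdict: NONSINGULAR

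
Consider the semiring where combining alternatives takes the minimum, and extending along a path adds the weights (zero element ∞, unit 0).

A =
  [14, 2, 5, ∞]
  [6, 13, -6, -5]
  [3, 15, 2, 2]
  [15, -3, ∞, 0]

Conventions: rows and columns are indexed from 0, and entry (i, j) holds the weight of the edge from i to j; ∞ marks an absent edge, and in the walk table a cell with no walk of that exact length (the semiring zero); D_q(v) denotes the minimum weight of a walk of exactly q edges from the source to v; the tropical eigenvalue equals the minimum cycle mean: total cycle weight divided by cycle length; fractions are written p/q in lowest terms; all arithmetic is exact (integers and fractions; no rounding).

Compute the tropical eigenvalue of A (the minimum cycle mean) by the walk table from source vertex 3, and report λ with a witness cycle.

q=0: [∞, ∞, ∞, 0]
q=1: [15, -3, ∞, 0]
q=2: [3, -3, -9, -8]
q=3: [-6, -11, -9, -8]
q=4: [-6, -11, -17, -16]
Optimal cycle mean attained by: cycle 1->3->1, total (-5) + (-3), length 2.
Answer: λ = -4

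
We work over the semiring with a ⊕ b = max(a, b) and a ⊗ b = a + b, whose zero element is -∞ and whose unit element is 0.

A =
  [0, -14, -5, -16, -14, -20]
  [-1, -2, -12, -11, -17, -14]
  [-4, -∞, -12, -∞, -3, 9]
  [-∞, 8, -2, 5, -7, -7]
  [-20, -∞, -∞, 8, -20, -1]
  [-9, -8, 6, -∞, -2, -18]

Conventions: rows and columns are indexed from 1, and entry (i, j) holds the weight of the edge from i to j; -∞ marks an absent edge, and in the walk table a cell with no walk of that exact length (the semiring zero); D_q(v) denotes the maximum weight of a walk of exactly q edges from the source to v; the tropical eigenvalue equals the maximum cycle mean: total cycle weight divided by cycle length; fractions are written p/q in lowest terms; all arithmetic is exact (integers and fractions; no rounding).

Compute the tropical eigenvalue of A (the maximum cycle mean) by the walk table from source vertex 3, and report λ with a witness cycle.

q=0: [-∞, -∞, 0, -∞, -∞, -∞]
q=1: [-4, -∞, -12, -∞, -3, 9]
q=2: [0, 1, 15, 5, 7, -3]
q=3: [11, 13, 3, 15, 12, 24]
q=4: [15, 23, 30, 20, 22, 12]
q=5: [26, 28, 18, 30, 27, 39]
q=6: [30, 38, 45, 35, 37, 27]
Optimal cycle mean attained by: cycle 3->6->3, total 9 + 6, length 2.
Answer: λ = 15/2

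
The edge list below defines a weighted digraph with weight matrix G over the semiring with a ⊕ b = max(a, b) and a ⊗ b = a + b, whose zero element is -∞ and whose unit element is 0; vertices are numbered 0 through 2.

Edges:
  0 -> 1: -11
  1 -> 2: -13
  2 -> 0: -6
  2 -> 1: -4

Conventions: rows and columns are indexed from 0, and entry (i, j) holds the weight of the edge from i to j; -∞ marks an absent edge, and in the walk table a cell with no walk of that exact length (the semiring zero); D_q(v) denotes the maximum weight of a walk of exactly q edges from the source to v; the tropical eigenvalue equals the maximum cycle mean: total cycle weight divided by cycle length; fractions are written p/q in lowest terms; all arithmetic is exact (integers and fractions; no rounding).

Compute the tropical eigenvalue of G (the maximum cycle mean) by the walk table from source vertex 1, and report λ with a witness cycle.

q=0: [-∞, 0, -∞]
q=1: [-∞, -∞, -13]
q=2: [-19, -17, -∞]
q=3: [-∞, -30, -30]
Optimal cycle mean attained by: cycle 1->2->1, total (-13) + (-4), length 2.
Answer: λ = -17/2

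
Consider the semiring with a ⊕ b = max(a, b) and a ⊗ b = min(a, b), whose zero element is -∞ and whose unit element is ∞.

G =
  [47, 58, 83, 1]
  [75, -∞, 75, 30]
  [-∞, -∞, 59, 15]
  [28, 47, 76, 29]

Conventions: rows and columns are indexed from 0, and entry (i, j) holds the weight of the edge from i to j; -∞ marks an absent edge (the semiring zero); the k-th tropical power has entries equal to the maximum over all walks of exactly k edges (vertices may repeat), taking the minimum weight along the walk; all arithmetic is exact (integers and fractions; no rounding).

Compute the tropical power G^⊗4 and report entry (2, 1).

G^⊗2:
  [58, 47, 59, 30]
  [47, 58, 75, 29]
  [15, 15, 59, 15]
  [47, 29, 59, 30]
G^⊗3:
  [47, 58, 59, 30]
  [58, 47, 59, 30]
  [15, 15, 59, 15]
  [47, 47, 59, 29]
G^⊗4:
  [58, 47, 59, 30]
  [47, 58, 59, 30]
  [15, 15, 59, 15]
  [47, 47, 59, 30]
Key observation: the optimum is the walk 2->2->2->3->1, with weight 59 min 59 min 15 min 47 = 15.
Optimal value attained by: walk 2->2->2->3->1.
Answer: (G^⊗4)[2][1] = 15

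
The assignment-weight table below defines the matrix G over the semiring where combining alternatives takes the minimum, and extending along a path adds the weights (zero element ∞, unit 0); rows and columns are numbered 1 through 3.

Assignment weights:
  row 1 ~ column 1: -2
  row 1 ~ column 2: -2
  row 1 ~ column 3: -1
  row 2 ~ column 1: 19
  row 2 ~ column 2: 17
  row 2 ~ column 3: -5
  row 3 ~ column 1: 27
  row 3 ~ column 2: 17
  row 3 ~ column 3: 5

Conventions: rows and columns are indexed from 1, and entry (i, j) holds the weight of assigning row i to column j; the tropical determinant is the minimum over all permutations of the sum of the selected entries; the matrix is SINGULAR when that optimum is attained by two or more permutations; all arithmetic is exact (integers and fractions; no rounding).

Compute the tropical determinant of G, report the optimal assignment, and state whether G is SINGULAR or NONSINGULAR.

σ = (1, 2, 3): (-2) + 17 + 5 = 20
σ = (1, 3, 2): (-2) + (-5) + 17 = 10
σ = (2, 1, 3): (-2) + 19 + 5 = 22
σ = (2, 3, 1): (-2) + (-5) + 27 = 20
σ = (3, 1, 2): (-1) + 19 + 17 = 35
σ = (3, 2, 1): (-1) + 17 + 27 = 43
Optimal value attained by: σ = (1, 3, 2).
Answer: det⊕(G) = 10; verdict: NONSINGULAR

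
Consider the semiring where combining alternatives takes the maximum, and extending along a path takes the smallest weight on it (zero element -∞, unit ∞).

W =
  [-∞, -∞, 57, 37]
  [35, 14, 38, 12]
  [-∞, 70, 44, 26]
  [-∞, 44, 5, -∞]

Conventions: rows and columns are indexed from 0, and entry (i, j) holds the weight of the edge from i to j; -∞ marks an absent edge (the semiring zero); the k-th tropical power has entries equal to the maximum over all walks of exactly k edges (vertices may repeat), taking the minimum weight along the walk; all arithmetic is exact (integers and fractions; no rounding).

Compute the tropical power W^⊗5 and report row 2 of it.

W^⊗2:
  [-∞, 57, 44, 26]
  [14, 38, 38, 35]
  [35, 44, 44, 26]
  [35, 14, 38, 12]
W^⊗3:
  [35, 44, 44, 26]
  [35, 38, 38, 26]
  [35, 44, 44, 35]
  [14, 38, 38, 35]
W^⊗4:
  [35, 44, 44, 35]
  [35, 38, 38, 35]
  [35, 44, 44, 35]
  [35, 38, 38, 26]
W^⊗5:
  [35, 44, 44, 35]
  [35, 38, 38, 35]
  [35, 44, 44, 35]
  [35, 38, 38, 35]
Answer: row 2 of W^⊗5 = [35, 44, 44, 35]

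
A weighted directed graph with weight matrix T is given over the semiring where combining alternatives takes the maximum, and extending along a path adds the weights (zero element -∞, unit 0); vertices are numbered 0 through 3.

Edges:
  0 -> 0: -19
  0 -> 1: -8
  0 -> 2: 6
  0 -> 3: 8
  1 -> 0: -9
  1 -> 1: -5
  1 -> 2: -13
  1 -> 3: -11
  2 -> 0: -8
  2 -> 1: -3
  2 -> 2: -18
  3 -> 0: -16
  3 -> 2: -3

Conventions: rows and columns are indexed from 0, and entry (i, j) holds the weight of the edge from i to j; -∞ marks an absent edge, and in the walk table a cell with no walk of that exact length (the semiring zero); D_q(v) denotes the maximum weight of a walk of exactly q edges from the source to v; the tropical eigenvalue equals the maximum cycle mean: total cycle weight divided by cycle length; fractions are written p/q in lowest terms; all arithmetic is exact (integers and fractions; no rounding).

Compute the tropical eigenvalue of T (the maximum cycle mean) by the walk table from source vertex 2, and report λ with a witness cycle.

q=0: [-∞, -∞, 0, -∞]
q=1: [-8, -3, -18, -∞]
q=2: [-12, -8, -2, 0]
q=3: [-10, -5, -3, -4]
q=4: [-11, -6, -4, -2]
Optimal cycle mean attained by: cycle 0->2->0, total 6 + (-8), length 2.
Answer: λ = -1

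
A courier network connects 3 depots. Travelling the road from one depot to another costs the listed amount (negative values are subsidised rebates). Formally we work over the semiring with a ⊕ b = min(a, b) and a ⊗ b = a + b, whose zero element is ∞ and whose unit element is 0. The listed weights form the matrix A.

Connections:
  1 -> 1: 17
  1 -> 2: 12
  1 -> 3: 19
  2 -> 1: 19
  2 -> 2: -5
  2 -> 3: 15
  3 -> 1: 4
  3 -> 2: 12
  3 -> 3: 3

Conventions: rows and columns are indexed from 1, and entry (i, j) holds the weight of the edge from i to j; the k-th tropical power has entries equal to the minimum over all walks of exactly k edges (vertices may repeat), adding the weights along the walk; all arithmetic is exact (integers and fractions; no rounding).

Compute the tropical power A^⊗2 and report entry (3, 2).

A^⊗2:
  [23, 7, 22]
  [14, -10, 10]
  [7, 7, 6]
Key observation: the optimum is the walk 3->2->2, with weight 12 + (-5) = 7.
Optimal value attained by: walk 3->2->2.
Answer: (A^⊗2)[3][2] = 7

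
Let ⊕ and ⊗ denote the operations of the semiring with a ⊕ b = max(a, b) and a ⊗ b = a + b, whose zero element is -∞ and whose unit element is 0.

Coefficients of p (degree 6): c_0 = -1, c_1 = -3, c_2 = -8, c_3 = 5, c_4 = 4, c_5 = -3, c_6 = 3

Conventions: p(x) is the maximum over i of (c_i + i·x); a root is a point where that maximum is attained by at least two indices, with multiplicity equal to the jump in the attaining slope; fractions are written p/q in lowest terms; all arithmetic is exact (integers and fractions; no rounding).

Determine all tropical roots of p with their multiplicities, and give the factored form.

hull edge (i=0, c=-1) to (i=3, c=5): slope 2, span 3
hull edge (i=3, c=5) to (i=6, c=3): slope -2/3, span 3
Factored form: p(x) = 3 ⊗ (x ⊕ (-2)) ⊗ (x ⊕ (-2)) ⊗ (x ⊕ (-2)) ⊗ (x ⊕ 2/3) ⊗ (x ⊕ 2/3) ⊗ (x ⊕ 2/3)
Answer: roots = -2 (mult 3), 2/3 (mult 3)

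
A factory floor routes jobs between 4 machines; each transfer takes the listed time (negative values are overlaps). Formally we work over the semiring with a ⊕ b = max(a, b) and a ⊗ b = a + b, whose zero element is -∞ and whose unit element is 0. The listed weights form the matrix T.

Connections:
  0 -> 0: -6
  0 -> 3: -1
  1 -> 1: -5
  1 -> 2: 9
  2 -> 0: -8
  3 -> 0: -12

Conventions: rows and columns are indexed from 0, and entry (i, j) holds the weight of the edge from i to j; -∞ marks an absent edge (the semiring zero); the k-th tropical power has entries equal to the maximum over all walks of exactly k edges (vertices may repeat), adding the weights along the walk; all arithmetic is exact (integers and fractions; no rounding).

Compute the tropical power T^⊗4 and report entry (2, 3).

T^⊗2:
  [-12, -∞, -∞, -7]
  [1, -10, 4, -∞]
  [-14, -∞, -∞, -9]
  [-18, -∞, -∞, -13]
T^⊗3:
  [-18, -∞, -∞, -13]
  [-4, -15, -1, 0]
  [-20, -∞, -∞, -15]
  [-24, -∞, -∞, -19]
T^⊗4:
  [-24, -∞, -∞, -19]
  [-9, -20, -6, -5]
  [-26, -∞, -∞, -21]
  [-30, -∞, -∞, -25]
Key observation: the optimum is the walk 2->0->0->0->3, with weight (-8) + (-6) + (-6) + (-1) = -21.
Optimal value attained by: walk 2->0->0->0->3.
Answer: (T^⊗4)[2][3] = -21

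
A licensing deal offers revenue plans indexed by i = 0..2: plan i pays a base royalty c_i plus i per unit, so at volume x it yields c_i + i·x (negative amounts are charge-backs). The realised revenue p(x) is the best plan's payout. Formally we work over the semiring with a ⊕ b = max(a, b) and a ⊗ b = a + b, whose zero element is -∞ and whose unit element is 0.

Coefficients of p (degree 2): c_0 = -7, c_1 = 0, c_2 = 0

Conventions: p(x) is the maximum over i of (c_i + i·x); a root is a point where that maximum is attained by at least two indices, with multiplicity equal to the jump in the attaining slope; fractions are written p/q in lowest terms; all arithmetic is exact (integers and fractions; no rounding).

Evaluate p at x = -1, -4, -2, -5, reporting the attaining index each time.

p(-1) = max(-7+0·(-1)=-7, 0+1·(-1)=-1, 0+2·(-1)=-2) = -1 (attained by i=1)
p(-4) = max(-7+0·(-4)=-7, 0+1·(-4)=-4, 0+2·(-4)=-8) = -4 (attained by i=1)
p(-2) = max(-7+0·(-2)=-7, 0+1·(-2)=-2, 0+2·(-2)=-4) = -2 (attained by i=1)
p(-5) = max(-7+0·(-5)=-7, 0+1·(-5)=-5, 0+2·(-5)=-10) = -5 (attained by i=1)
Answer: p(-1) = -1; p(-4) = -4; p(-2) = -2; p(-5) = -5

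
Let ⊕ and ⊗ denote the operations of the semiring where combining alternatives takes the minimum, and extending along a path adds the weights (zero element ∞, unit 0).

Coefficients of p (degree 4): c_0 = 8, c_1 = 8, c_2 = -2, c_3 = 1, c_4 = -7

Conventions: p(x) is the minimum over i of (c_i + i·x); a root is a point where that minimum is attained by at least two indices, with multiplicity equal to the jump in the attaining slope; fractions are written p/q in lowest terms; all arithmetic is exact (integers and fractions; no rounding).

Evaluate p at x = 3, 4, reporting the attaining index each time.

p(3) = min(8+0·3=8, 8+1·3=11, -2+2·3=4, 1+3·3=10, -7+4·3=5) = 4 (attained by i=2)
p(4) = min(8+0·4=8, 8+1·4=12, -2+2·4=6, 1+3·4=13, -7+4·4=9) = 6 (attained by i=2)
Answer: p(3) = 4; p(4) = 6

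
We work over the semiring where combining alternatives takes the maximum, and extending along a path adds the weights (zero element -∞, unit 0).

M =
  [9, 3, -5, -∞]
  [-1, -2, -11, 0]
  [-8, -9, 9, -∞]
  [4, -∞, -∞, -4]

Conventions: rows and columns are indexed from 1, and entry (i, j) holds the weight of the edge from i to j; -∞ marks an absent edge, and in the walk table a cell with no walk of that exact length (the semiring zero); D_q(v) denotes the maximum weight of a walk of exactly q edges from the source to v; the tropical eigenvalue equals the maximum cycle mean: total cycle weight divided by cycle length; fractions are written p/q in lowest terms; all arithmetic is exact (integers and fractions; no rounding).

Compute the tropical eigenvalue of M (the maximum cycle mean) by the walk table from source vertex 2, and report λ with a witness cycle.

q=0: [-∞, 0, -∞, -∞]
q=1: [-1, -2, -11, 0]
q=2: [8, 2, -2, -2]
q=3: [17, 11, 7, 2]
q=4: [26, 20, 16, 11]
Optimal cycle mean attained by: cycle 1->1, total 9, length 1.
Answer: λ = 9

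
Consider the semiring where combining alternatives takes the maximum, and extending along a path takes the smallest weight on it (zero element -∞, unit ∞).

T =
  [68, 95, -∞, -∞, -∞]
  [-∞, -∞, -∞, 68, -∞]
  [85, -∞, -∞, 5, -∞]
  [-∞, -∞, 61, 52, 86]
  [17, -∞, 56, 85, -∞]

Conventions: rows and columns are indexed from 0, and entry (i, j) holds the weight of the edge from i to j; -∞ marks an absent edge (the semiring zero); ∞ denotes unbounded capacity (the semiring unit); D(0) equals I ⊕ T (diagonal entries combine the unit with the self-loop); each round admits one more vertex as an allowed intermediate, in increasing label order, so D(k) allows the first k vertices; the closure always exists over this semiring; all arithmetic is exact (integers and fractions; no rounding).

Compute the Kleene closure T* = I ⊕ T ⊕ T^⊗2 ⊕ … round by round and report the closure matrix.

D(0):
  [∞, 95, -∞, -∞, -∞]
  [-∞, ∞, -∞, 68, -∞]
  [85, -∞, ∞, 5, -∞]
  [-∞, -∞, 61, ∞, 86]
  [17, -∞, 56, 85, ∞]
D(1):
  [∞, 95, -∞, -∞, -∞]
  [-∞, ∞, -∞, 68, -∞]
  [85, 85, ∞, 5, -∞]
  [-∞, -∞, 61, ∞, 86]
  [17, 17, 56, 85, ∞]
D(2):
  [∞, 95, -∞, 68, -∞]
  [-∞, ∞, -∞, 68, -∞]
  [85, 85, ∞, 68, -∞]
  [-∞, -∞, 61, ∞, 86]
  [17, 17, 56, 85, ∞]
D(3):
  [∞, 95, -∞, 68, -∞]
  [-∞, ∞, -∞, 68, -∞]
  [85, 85, ∞, 68, -∞]
  [61, 61, 61, ∞, 86]
  [56, 56, 56, 85, ∞]
D(4):
  [∞, 95, 61, 68, 68]
  [61, ∞, 61, 68, 68]
  [85, 85, ∞, 68, 68]
  [61, 61, 61, ∞, 86]
  [61, 61, 61, 85, ∞]
D(5):
  [∞, 95, 61, 68, 68]
  [61, ∞, 61, 68, 68]
  [85, 85, ∞, 68, 68]
  [61, 61, 61, ∞, 86]
  [61, 61, 61, 85, ∞]
Answer: T* = [[∞, 95, 61, 68, 68], [61, ∞, 61, 68, 68], [85, 85, ∞, 68, 68], [61, 61, 61, ∞, 86], [61, 61, 61, 85, ∞]]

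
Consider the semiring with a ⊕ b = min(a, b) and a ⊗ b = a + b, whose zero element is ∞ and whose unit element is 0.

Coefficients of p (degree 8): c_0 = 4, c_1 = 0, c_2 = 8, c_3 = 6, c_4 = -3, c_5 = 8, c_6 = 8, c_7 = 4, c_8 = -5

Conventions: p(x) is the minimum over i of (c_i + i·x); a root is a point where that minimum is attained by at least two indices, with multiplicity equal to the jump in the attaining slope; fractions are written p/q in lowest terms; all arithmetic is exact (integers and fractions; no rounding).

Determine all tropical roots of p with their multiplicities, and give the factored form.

hull edge (i=0, c=4) to (i=1, c=0): slope -4, span 1
hull edge (i=1, c=0) to (i=4, c=-3): slope -1, span 3
hull edge (i=4, c=-3) to (i=8, c=-5): slope -1/2, span 4
Factored form: p(x) = -5 ⊗ (x ⊕ 1/2) ⊗ (x ⊕ 1/2) ⊗ (x ⊕ 1/2) ⊗ (x ⊕ 1/2) ⊗ (x ⊕ 1) ⊗ (x ⊕ 1) ⊗ (x ⊕ 1) ⊗ (x ⊕ 4)
Answer: roots = 1/2 (mult 4), 1 (mult 3), 4 (mult 1)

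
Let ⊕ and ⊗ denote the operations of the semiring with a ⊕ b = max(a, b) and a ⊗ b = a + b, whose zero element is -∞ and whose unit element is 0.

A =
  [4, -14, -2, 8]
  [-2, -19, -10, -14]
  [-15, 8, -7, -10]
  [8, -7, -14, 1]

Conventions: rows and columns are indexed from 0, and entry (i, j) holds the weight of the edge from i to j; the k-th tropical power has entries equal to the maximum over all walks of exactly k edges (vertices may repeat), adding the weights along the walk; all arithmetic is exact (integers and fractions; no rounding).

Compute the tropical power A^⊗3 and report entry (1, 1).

A^⊗2:
  [16, 6, 2, 12]
  [2, -2, -4, 6]
  [6, 1, -2, -6]
  [12, -6, 6, 16]
A^⊗3:
  [20, 10, 14, 24]
  [14, 4, 0, 10]
  [10, 6, 4, 14]
  [24, 14, 10, 20]
Key observation: the optimum is the walk 1->0->2->1, with weight (-2) + (-2) + 8 = 4.
Optimal value attained by: walk 1->0->2->1.
Answer: (A^⊗3)[1][1] = 4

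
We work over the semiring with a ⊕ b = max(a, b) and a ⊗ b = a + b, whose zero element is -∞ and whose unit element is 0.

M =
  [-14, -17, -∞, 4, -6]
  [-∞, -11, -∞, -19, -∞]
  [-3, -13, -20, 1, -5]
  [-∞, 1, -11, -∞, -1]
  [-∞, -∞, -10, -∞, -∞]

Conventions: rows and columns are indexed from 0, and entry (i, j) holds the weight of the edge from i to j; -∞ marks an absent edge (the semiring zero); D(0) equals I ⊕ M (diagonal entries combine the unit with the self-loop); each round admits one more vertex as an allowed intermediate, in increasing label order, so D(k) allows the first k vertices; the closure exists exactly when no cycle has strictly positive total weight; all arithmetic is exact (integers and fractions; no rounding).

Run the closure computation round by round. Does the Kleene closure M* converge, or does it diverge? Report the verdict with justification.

D(0):
  [0, -17, -∞, 4, -6]
  [-∞, 0, -∞, -19, -∞]
  [-3, -13, 0, 1, -5]
  [-∞, 1, -11, 0, -1]
  [-∞, -∞, -10, -∞, 0]
D(1):
  [0, -17, -∞, 4, -6]
  [-∞, 0, -∞, -19, -∞]
  [-3, -13, 0, 1, -5]
  [-∞, 1, -11, 0, -1]
  [-∞, -∞, -10, -∞, 0]
D(2):
  [0, -17, -∞, 4, -6]
  [-∞, 0, -∞, -19, -∞]
  [-3, -13, 0, 1, -5]
  [-∞, 1, -11, 0, -1]
  [-∞, -∞, -10, -∞, 0]
D(3):
  [0, -17, -∞, 4, -6]
  [-∞, 0, -∞, -19, -∞]
  [-3, -13, 0, 1, -5]
  [-14, 1, -11, 0, -1]
  [-13, -23, -10, -9, 0]
D(4):
  [0, 5, -7, 4, 3]
  [-33, 0, -30, -19, -20]
  [-3, 2, 0, 1, 0]
  [-14, 1, -11, 0, -1]
  [-13, -8, -10, -9, 0]
D(5):
  [0, 5, -7, 4, 3]
  [-33, 0, -30, -19, -20]
  [-3, 2, 0, 1, 0]
  [-14, 1, -11, 0, -1]
  [-13, -8, -10, -9, 0]
Key observation: every diagonal entry stays at the unit through all rounds, so no improving cycle exists.
Answer: CONVERGES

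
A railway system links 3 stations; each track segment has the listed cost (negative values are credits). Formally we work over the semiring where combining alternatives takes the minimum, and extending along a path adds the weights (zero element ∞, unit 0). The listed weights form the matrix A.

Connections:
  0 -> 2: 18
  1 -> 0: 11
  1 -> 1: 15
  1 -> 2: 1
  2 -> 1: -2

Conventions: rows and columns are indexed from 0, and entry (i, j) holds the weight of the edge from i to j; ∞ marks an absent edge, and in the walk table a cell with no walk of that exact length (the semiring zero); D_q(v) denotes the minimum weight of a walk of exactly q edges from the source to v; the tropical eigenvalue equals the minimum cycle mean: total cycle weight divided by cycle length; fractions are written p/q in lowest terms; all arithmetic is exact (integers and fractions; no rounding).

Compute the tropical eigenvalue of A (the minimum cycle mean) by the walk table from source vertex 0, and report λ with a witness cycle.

q=0: [0, ∞, ∞]
q=1: [∞, ∞, 18]
q=2: [∞, 16, ∞]
q=3: [27, 31, 17]
Optimal cycle mean attained by: cycle 1->2->1, total 1 + (-2), length 2.
Answer: λ = -1/2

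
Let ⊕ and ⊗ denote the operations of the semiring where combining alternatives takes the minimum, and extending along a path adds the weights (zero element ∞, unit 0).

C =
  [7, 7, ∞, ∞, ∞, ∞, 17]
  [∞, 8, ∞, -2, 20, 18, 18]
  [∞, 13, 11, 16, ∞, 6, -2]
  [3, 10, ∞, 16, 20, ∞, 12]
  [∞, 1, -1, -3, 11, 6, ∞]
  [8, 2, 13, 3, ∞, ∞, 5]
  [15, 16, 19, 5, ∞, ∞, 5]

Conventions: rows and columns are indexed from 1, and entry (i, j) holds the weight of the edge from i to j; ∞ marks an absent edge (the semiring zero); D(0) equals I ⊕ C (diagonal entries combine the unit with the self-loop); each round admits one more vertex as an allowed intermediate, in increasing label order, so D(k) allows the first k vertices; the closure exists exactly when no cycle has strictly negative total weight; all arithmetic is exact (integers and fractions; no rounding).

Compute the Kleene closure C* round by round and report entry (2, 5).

D(0):
  [0, 7, ∞, ∞, ∞, ∞, 17]
  [∞, 0, ∞, -2, 20, 18, 18]
  [∞, 13, 0, 16, ∞, 6, -2]
  [3, 10, ∞, 0, 20, ∞, 12]
  [∞, 1, -1, -3, 0, 6, ∞]
  [8, 2, 13, 3, ∞, 0, 5]
  [15, 16, 19, 5, ∞, ∞, 0]
D(1):
  [0, 7, ∞, ∞, ∞, ∞, 17]
  [∞, 0, ∞, -2, 20, 18, 18]
  [∞, 13, 0, 16, ∞, 6, -2]
  [3, 10, ∞, 0, 20, ∞, 12]
  [∞, 1, -1, -3, 0, 6, ∞]
  [8, 2, 13, 3, ∞, 0, 5]
  [15, 16, 19, 5, ∞, ∞, 0]
D(2):
  [0, 7, ∞, 5, 27, 25, 17]
  [∞, 0, ∞, -2, 20, 18, 18]
  [∞, 13, 0, 11, 33, 6, -2]
  [3, 10, ∞, 0, 20, 28, 12]
  [∞, 1, -1, -3, 0, 6, 19]
  [8, 2, 13, 0, 22, 0, 5]
  [15, 16, 19, 5, 36, 34, 0]
D(3):
  [0, 7, ∞, 5, 27, 25, 17]
  [∞, 0, ∞, -2, 20, 18, 18]
  [∞, 13, 0, 11, 33, 6, -2]
  [3, 10, ∞, 0, 20, 28, 12]
  [∞, 1, -1, -3, 0, 5, -3]
  [8, 2, 13, 0, 22, 0, 5]
  [15, 16, 19, 5, 36, 25, 0]
D(4):
  [0, 7, ∞, 5, 25, 25, 17]
  [1, 0, ∞, -2, 18, 18, 10]
  [14, 13, 0, 11, 31, 6, -2]
  [3, 10, ∞, 0, 20, 28, 12]
  [0, 1, -1, -3, 0, 5, -3]
  [3, 2, 13, 0, 20, 0, 5]
  [8, 15, 19, 5, 25, 25, 0]
D(5):
  [0, 7, 24, 5, 25, 25, 17]
  [1, 0, 17, -2, 18, 18, 10]
  [14, 13, 0, 11, 31, 6, -2]
  [3, 10, 19, 0, 20, 25, 12]
  [0, 1, -1, -3, 0, 5, -3]
  [3, 2, 13, 0, 20, 0, 5]
  [8, 15, 19, 5, 25, 25, 0]
D(6):
  [0, 7, 24, 5, 25, 25, 17]
  [1, 0, 17, -2, 18, 18, 10]
  [9, 8, 0, 6, 26, 6, -2]
  [3, 10, 19, 0, 20, 25, 12]
  [0, 1, -1, -3, 0, 5, -3]
  [3, 2, 13, 0, 20, 0, 5]
  [8, 15, 19, 5, 25, 25, 0]
D(7):
  [0, 7, 24, 5, 25, 25, 17]
  [1, 0, 17, -2, 18, 18, 10]
  [6, 8, 0, 3, 23, 6, -2]
  [3, 10, 19, 0, 20, 25, 12]
  [0, 1, -1, -3, 0, 5, -3]
  [3, 2, 13, 0, 20, 0, 5]
  [8, 15, 19, 5, 25, 25, 0]
Answer: C*[2][5] = 18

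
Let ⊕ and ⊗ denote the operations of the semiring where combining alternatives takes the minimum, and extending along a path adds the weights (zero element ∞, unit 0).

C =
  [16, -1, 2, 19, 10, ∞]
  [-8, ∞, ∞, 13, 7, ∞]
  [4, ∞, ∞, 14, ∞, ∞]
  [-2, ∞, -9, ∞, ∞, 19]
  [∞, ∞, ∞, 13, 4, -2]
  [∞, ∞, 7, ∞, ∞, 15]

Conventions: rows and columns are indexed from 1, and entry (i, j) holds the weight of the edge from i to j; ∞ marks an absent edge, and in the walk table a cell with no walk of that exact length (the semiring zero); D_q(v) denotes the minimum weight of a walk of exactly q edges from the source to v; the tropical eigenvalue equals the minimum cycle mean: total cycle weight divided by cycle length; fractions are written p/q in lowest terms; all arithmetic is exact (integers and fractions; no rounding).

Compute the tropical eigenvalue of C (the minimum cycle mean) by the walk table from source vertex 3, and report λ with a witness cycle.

q=0: [∞, ∞, 0, ∞, ∞, ∞]
q=1: [4, ∞, ∞, 14, ∞, ∞]
q=2: [12, 3, 5, 23, 14, 33]
q=3: [-5, 11, 14, 16, 10, 12]
q=4: [3, -6, -3, 14, 5, 8]
q=5: [-14, 2, 5, 7, 1, 3]
q=6: [-6, -15, -12, 5, -4, -1]
Optimal cycle mean attained by: cycle 1->2->1, total (-1) + (-8), length 2.
Answer: λ = -9/2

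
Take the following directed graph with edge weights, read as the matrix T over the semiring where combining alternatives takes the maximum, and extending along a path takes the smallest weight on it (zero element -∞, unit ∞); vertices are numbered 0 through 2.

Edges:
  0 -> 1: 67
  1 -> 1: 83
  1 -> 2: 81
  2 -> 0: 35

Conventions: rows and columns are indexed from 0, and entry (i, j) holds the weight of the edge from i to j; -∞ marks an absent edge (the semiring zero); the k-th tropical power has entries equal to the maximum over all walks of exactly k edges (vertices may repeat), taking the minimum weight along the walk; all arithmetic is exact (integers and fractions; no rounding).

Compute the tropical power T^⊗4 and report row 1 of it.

T^⊗2:
  [-∞, 67, 67]
  [35, 83, 81]
  [-∞, 35, -∞]
T^⊗3:
  [35, 67, 67]
  [35, 83, 81]
  [-∞, 35, 35]
T^⊗4:
  [35, 67, 67]
  [35, 83, 81]
  [35, 35, 35]
Answer: row 1 of T^⊗4 = [35, 83, 81]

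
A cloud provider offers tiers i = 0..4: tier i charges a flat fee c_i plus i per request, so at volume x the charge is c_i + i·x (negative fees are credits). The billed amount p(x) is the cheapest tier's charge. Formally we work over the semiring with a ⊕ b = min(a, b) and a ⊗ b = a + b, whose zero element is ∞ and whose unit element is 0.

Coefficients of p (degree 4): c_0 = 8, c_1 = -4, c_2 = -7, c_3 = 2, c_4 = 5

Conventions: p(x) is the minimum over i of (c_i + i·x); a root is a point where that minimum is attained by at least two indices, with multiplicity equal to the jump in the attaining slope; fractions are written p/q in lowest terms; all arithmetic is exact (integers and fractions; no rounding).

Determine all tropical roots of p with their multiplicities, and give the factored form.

hull edge (i=0, c=8) to (i=1, c=-4): slope -12, span 1
hull edge (i=1, c=-4) to (i=2, c=-7): slope -3, span 1
hull edge (i=2, c=-7) to (i=4, c=5): slope 6, span 2
Factored form: p(x) = 5 ⊗ (x ⊕ (-6)) ⊗ (x ⊕ (-6)) ⊗ (x ⊕ 3) ⊗ (x ⊕ 12)
Answer: roots = -6 (mult 2), 3 (mult 1), 12 (mult 1)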